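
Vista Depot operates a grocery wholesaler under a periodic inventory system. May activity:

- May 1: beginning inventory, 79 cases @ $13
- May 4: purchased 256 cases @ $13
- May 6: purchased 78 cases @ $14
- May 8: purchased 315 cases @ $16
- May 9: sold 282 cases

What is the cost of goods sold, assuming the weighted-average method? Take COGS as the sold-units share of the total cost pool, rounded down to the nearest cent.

May 9, sell 282: 282/728 × $10,487.00 → $4,062.27
Ending inventory (cost pool remaining) = $6,424.73
Check: goods available $10,487.00 = COGS $4,062.27 + ending $6,424.73

COGS = $4,062.27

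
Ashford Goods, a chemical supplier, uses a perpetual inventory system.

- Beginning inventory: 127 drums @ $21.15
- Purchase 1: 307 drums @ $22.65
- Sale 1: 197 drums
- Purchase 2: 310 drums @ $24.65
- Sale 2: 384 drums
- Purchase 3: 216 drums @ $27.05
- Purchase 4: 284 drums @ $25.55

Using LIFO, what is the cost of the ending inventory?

Sale 1 (197) [LIFO — newest first]: 197 @ $22.65 = $4,462.05
Sale 2 (384) [LIFO — newest first]: 310 @ $24.65 + 74 @ $22.65 = $9,317.60
Total COGS = $4,462.05 + $9,317.60 = $13,779.65
Ending inventory: 127 @ $21.15 + 36 @ $22.65 + 216 @ $27.05 + 284 @ $25.55 = $16,600.45

Ending inventory = $16,600.45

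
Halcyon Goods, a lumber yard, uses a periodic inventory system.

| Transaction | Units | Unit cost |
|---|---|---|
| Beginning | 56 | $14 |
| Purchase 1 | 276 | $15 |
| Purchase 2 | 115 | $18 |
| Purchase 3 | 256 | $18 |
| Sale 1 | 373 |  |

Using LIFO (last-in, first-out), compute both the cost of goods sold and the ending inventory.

COGS = $6,708; ending inventory = $4,894

Sale 1 (373) [LIFO — newest first]: 256 @ $18 + 115 @ $18 + 2 @ $15 = $6,708
Ending inventory: 56 @ $14 + 274 @ $15 = $4,894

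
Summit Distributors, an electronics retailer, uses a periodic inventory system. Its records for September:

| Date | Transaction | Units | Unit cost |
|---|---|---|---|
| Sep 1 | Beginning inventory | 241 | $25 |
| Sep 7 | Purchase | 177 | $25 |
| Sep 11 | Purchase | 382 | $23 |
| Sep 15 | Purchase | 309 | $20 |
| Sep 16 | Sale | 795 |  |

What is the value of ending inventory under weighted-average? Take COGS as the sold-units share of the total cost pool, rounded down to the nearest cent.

Ending inventory = $7,196.24

Sep 16, sell 795: 795/1109 × $25,416.00 → $18,219.76
Ending inventory (cost pool remaining) = $7,196.24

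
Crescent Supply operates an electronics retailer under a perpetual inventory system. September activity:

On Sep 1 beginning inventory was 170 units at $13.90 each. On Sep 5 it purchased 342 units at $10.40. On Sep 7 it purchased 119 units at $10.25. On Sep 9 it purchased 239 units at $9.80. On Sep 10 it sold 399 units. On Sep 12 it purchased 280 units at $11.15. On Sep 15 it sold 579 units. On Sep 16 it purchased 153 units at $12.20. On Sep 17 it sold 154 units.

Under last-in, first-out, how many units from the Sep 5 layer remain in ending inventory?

1

Sep 10, 399 sold [LIFO — newest first]: 239 @ $9.80 + 119 @ $10.25 + 41 @ $10.40 = $3,988.35
Sep 15, 579 sold [LIFO — newest first]: 280 @ $11.15 + 299 @ $10.40 = $6,231.60
Sep 17, 154 sold [LIFO — newest first]: 153 @ $12.20 + 1 @ $10.40 = $1,877.00
Total COGS = $3,988.35 + $6,231.60 + $1,877.00 = $12,096.95
Ending inventory: 170 @ $13.90 + 1 @ $10.40 = $2,373.40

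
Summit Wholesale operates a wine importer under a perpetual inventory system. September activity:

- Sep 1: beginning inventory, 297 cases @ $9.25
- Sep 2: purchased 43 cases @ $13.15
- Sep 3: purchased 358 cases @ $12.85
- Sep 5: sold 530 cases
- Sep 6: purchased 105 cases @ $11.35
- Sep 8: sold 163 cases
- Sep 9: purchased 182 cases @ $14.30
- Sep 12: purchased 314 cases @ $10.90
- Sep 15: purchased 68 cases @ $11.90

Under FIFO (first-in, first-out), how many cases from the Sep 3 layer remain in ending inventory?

Sep 5, 530 sold [FIFO — oldest first]: 297 @ $9.25 + 43 @ $13.15 + 190 @ $12.85 = $5,754.20
Sep 8, 163 sold [FIFO — oldest first]: 163 @ $12.85 = $2,094.55
Total COGS = $5,754.20 + $2,094.55 = $7,848.75
Ending inventory: 5 @ $12.85 + 105 @ $11.35 + 182 @ $14.30 + 314 @ $10.90 + 68 @ $11.90 = $8,090.40

5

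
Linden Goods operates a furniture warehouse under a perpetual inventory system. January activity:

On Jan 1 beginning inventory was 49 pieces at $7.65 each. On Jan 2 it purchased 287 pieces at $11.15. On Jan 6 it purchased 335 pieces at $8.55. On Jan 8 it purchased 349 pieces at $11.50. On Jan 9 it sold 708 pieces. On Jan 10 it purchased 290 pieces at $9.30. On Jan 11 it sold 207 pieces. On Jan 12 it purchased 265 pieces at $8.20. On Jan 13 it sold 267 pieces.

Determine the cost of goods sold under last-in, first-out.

Jan 9, 708 sold [LIFO — newest first]: 349 @ $11.50 + 335 @ $8.55 + 24 @ $11.15 = $7,145.35
Jan 11, 207 sold [LIFO — newest first]: 207 @ $9.30 = $1,925.10
Jan 13, 267 sold [LIFO — newest first]: 265 @ $8.20 + 2 @ $9.30 = $2,191.60
Total COGS = $7,145.35 + $1,925.10 + $2,191.60 = $11,262.05
Ending inventory: 49 @ $7.65 + 263 @ $11.15 + 81 @ $9.30 = $4,060.60

COGS = $11,262.05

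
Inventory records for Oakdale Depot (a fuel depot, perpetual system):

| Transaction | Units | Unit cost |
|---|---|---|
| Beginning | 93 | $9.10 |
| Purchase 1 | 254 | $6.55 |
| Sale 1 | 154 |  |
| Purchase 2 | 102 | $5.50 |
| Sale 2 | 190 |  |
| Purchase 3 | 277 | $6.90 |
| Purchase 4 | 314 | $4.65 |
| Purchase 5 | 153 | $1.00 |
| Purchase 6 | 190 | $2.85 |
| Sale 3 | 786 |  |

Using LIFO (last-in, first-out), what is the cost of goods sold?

COGS = $5,190.80

Sale 1 (154) [LIFO — newest first]: 154 @ $6.55 = $1,008.70
Sale 2 (190) [LIFO — newest first]: 102 @ $5.50 + 88 @ $6.55 = $1,137.40
Sale 3 (786) [LIFO — newest first]: 190 @ $2.85 + 153 @ $1.00 + 314 @ $4.65 + 129 @ $6.90 = $3,044.70
Total COGS = $1,008.70 + $1,137.40 + $3,044.70 = $5,190.80
Ending inventory: 93 @ $9.10 + 12 @ $6.55 + 148 @ $6.90 = $1,946.10
Check: goods available $7,136.90 = COGS $5,190.80 + ending $1,946.10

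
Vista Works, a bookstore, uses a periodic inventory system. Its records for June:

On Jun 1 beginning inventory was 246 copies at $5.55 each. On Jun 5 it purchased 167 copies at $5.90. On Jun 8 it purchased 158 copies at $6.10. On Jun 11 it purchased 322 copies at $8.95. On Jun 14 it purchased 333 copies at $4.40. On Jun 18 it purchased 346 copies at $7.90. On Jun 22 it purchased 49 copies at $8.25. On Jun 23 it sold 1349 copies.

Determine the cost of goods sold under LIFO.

COGS = $9,280.45

Jun 23, 1349 sold [LIFO — newest first]: 49 @ $8.25 + 346 @ $7.90 + 333 @ $4.40 + 322 @ $8.95 + 158 @ $6.10 + 141 @ $5.90 = $9,280.45
Ending inventory: 246 @ $5.55 + 26 @ $5.90 = $1,518.70
Check: goods available $10,799.15 = COGS $9,280.45 + ending $1,518.70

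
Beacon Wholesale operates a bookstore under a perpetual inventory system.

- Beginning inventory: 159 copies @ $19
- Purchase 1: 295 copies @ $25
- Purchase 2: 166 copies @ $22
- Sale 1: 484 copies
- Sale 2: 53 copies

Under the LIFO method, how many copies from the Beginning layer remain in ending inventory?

Sale 1 (484) [LIFO — newest first]: 166 @ $22 + 295 @ $25 + 23 @ $19 = $11,464
Sale 2 (53) [LIFO — newest first]: 53 @ $19 = $1,007
Total COGS = $11,464 + $1,007 = $12,471
Ending inventory: 83 @ $19 = $1,577
Check: goods available $14,048 = COGS $12,471 + ending $1,577

83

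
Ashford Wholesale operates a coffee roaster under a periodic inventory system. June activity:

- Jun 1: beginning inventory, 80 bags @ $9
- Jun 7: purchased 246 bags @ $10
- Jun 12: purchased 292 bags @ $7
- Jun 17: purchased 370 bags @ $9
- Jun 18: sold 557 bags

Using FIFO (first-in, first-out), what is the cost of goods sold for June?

COGS = $4,797

Jun 18, 557 sold [FIFO — oldest first]: 80 @ $9 + 246 @ $10 + 231 @ $7 = $4,797
Ending inventory: 61 @ $7 + 370 @ $9 = $3,757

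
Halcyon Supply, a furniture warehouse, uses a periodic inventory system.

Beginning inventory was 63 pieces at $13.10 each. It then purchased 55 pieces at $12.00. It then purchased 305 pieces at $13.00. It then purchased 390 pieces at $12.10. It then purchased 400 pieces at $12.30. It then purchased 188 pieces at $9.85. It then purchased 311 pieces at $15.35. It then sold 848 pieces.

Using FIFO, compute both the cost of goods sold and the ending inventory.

COGS = $10,599.80; ending inventory = $11,115.15

Sale 1 (848) [FIFO — oldest first]: 63 @ $13.10 + 55 @ $12.00 + 305 @ $13.00 + 390 @ $12.10 + 35 @ $12.30 = $10,599.80
Ending inventory: 365 @ $12.30 + 188 @ $9.85 + 311 @ $15.35 = $11,115.15
Check: goods available $21,714.95 = COGS $10,599.80 + ending $11,115.15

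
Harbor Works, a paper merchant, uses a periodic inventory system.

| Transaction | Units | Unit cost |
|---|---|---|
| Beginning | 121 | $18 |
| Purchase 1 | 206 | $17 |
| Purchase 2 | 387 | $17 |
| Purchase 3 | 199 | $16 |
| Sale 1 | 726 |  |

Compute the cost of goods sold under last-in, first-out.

Sale 1 (726) [LIFO — newest first]: 199 @ $16 + 387 @ $17 + 140 @ $17 = $12,143
Ending inventory: 121 @ $18 + 66 @ $17 = $3,300
Check: goods available $15,443 = COGS $12,143 + ending $3,300

COGS = $12,143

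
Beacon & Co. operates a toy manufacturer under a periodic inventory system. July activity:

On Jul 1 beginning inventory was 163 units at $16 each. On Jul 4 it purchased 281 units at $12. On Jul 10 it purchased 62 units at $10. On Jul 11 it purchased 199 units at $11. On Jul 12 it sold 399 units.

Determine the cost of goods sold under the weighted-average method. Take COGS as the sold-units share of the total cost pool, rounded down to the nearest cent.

COGS = $4,974.20

Jul 12, sell 399: 399/705 × $8,789.00 → $4,974.20
Ending inventory (cost pool remaining) = $3,814.80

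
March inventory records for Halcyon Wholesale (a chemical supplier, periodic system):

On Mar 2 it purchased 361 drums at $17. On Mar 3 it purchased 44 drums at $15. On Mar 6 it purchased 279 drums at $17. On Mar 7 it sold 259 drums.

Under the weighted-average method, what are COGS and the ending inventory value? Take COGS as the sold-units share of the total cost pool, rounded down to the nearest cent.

Mar 7, sell 259: 259/684 × $11,540.00 → $4,369.67
Ending inventory (cost pool remaining) = $7,170.33
Check: goods available $11,540.00 = COGS $4,369.67 + ending $7,170.33

COGS = $4,369.67; ending inventory = $7,170.33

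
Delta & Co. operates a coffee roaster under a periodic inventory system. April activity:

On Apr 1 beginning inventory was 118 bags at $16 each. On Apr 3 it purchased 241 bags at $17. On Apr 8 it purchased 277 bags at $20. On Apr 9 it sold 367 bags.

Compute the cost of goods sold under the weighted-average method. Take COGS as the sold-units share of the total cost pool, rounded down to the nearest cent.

COGS = $6,650.43

Apr 9, sell 367: 367/636 × $11,525.00 → $6,650.43
Ending inventory (cost pool remaining) = $4,874.57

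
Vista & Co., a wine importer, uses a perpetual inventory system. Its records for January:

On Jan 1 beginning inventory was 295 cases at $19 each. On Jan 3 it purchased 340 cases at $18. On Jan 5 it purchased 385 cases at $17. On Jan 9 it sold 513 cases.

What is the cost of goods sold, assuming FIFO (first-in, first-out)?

Jan 9, 513 sold [FIFO — oldest first]: 295 @ $19 + 218 @ $18 = $9,529
Ending inventory: 122 @ $18 + 385 @ $17 = $8,741

COGS = $9,529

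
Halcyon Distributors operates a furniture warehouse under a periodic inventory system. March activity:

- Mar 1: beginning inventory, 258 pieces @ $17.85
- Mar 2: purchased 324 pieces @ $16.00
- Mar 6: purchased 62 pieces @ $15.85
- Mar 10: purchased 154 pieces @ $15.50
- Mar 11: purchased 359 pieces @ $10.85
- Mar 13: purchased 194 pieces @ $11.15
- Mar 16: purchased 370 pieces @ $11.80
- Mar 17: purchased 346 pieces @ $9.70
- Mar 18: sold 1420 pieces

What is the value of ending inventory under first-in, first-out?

Mar 18, 1420 sold [FIFO — oldest first]: 258 @ $17.85 + 324 @ $16.00 + 62 @ $15.85 + 154 @ $15.50 + 359 @ $10.85 + 194 @ $11.15 + 69 @ $11.80 = $20,031.45
Ending inventory: 301 @ $11.80 + 346 @ $9.70 = $6,908.00

Ending inventory = $6,908.00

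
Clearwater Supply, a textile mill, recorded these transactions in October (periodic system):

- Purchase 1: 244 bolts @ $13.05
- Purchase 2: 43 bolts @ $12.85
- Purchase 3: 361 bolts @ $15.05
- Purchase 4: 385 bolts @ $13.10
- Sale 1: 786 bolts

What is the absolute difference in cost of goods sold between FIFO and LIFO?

FIFO COGS: 244 @ $13.05 + 43 @ $12.85 + 361 @ $15.05 + 138 @ $13.10 = $10,977.60
LIFO COGS: 385 @ $13.10 + 361 @ $15.05 + 40 @ $12.85 = $10,990.55
Difference = |$10,977.60 − $10,990.55| = $12.95

$12.95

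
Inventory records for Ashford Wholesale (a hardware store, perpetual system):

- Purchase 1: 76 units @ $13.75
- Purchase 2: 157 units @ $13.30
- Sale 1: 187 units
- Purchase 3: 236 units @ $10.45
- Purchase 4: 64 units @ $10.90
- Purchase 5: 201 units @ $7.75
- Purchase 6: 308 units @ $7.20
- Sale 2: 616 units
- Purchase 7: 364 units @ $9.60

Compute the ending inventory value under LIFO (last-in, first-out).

Ending inventory = $6,143.75

Sale 1 (187) [LIFO — newest first]: 157 @ $13.30 + 30 @ $13.75 = $2,500.60
Sale 2 (616) [LIFO — newest first]: 308 @ $7.20 + 201 @ $7.75 + 64 @ $10.90 + 43 @ $10.45 = $4,922.30
Total COGS = $2,500.60 + $4,922.30 = $7,422.90
Ending inventory: 46 @ $13.75 + 193 @ $10.45 + 364 @ $9.60 = $6,143.75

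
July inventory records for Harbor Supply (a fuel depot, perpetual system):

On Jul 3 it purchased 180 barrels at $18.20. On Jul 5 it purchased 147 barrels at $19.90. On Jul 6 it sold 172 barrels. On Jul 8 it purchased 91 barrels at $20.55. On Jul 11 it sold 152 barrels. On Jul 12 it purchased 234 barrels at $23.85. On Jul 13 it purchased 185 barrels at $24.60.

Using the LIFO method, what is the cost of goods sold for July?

Jul 6, 172 sold [LIFO — newest first]: 147 @ $19.90 + 25 @ $18.20 = $3,380.30
Jul 11, 152 sold [LIFO — newest first]: 91 @ $20.55 + 61 @ $18.20 = $2,980.25
Total COGS = $3,380.30 + $2,980.25 = $6,360.55
Ending inventory: 94 @ $18.20 + 234 @ $23.85 + 185 @ $24.60 = $11,842.70

COGS = $6,360.55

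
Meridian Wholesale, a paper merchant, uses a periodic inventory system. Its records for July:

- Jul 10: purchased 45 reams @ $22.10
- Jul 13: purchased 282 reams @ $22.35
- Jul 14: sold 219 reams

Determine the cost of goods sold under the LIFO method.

COGS = $4,894.65

Jul 14, 219 sold [LIFO — newest first]: 219 @ $22.35 = $4,894.65
Ending inventory: 45 @ $22.10 + 63 @ $22.35 = $2,402.55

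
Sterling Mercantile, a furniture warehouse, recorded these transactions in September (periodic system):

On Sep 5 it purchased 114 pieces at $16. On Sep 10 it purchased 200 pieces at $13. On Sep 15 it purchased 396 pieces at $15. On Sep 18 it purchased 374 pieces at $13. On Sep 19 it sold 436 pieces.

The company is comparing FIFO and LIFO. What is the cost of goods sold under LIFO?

COGS = $5,792

FIFO COGS: 114 @ $16 + 200 @ $13 + 122 @ $15 = $6,254
LIFO COGS: 374 @ $13 + 62 @ $15 = $5,792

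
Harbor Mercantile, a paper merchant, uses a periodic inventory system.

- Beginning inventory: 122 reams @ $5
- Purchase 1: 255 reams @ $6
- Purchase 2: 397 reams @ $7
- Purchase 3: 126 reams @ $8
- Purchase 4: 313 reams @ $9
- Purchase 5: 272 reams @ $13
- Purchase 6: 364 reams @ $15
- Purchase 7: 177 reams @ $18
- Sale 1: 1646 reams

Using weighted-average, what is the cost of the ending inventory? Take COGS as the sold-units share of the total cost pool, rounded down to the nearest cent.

Ending inventory = $3,924.92

Sale 1, sell 1646: 1646/2026 × $20,926.00 → $17,001.08
Ending inventory (cost pool remaining) = $3,924.92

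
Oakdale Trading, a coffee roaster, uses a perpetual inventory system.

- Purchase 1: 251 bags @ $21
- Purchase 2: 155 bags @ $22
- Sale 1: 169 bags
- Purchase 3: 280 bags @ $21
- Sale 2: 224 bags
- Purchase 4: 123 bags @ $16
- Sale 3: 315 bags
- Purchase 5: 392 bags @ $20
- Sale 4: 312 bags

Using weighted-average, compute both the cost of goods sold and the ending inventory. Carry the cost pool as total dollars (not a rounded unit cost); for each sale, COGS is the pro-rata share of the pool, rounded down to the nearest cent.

After Purchase 1: 251 on hand, pool $5,271.00 (≈ $21.0000 each)
After Purchase 2: 406 on hand, pool $8,681.00 (≈ $21.3818 each)
Sale 1, sell 169: 169/406 × $8,681.00 → $3,613.51
After Purchase 3: 517 on hand, pool $10,947.49 (≈ $21.1750 each)
Sale 2, sell 224: 224/517 × $10,947.49 → $4,743.20
After Purchase 4: 416 on hand, pool $8,172.29 (≈ $19.6449 each)
Sale 3, sell 315: 315/416 × $8,172.29 → $6,188.15
After Purchase 5: 493 on hand, pool $9,824.14 (≈ $19.9273 each)
Sale 4, sell 312: 312/493 × $9,824.14 → $6,217.30
Total COGS = $3,613.51 + $4,743.20 + $6,188.15 + $6,217.30 = $20,762.16
Ending inventory (cost pool remaining) = $3,606.84
Check: goods available $24,369.00 = COGS $20,762.16 + ending $3,606.84

COGS = $20,762.16; ending inventory = $3,606.84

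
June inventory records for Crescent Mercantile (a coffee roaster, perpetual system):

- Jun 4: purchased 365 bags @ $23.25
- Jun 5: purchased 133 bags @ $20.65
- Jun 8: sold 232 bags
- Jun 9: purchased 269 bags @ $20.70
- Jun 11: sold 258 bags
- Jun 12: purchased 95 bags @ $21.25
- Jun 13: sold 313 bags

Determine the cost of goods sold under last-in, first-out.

COGS = $17,448.00

Jun 8, 232 sold [LIFO — newest first]: 133 @ $20.65 + 99 @ $23.25 = $5,048.20
Jun 11, 258 sold [LIFO — newest first]: 258 @ $20.70 = $5,340.60
Jun 13, 313 sold [LIFO — newest first]: 95 @ $21.25 + 11 @ $20.70 + 207 @ $23.25 = $7,059.20
Total COGS = $5,048.20 + $5,340.60 + $7,059.20 = $17,448.00
Ending inventory: 59 @ $23.25 = $1,371.75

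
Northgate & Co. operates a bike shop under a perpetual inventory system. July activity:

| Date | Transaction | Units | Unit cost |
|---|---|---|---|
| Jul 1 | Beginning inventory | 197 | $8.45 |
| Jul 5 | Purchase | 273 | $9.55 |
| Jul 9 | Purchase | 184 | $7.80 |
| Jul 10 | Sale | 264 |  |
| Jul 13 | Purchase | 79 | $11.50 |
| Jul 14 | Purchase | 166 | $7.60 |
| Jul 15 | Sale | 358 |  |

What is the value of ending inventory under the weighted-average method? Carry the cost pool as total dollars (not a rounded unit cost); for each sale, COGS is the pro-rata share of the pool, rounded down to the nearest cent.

After Jul 1: 197 on hand, pool $1,664.65 (≈ $8.4500 each)
After Jul 5: 470 on hand, pool $4,271.80 (≈ $9.0889 each)
After Jul 9: 654 on hand, pool $5,707.00 (≈ $8.7263 each)
Jul 10, sell 264: 264/654 × $5,707.00 → $2,303.74
After Jul 13: 469 on hand, pool $4,311.76 (≈ $9.1935 each)
After Jul 14: 635 on hand, pool $5,573.36 (≈ $8.7769 each)
Jul 15, sell 358: 358/635 × $5,573.36 → $3,142.14
Total COGS = $2,303.74 + $3,142.14 = $5,445.88
Ending inventory (cost pool remaining) = $2,431.22

Ending inventory = $2,431.22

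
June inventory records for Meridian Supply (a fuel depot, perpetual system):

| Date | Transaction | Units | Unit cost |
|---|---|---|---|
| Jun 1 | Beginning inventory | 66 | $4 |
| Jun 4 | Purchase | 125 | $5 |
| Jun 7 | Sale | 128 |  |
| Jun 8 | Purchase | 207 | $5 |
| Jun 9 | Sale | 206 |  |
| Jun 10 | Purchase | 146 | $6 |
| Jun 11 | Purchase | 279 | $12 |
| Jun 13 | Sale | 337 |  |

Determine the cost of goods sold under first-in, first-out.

COGS = $4,324

Jun 7, 128 sold [FIFO — oldest first]: 66 @ $4 + 62 @ $5 = $574
Jun 9, 206 sold [FIFO — oldest first]: 63 @ $5 + 143 @ $5 = $1,030
Jun 13, 337 sold [FIFO — oldest first]: 64 @ $5 + 146 @ $6 + 127 @ $12 = $2,720
Total COGS = $574 + $1,030 + $2,720 = $4,324
Ending inventory: 152 @ $12 = $1,824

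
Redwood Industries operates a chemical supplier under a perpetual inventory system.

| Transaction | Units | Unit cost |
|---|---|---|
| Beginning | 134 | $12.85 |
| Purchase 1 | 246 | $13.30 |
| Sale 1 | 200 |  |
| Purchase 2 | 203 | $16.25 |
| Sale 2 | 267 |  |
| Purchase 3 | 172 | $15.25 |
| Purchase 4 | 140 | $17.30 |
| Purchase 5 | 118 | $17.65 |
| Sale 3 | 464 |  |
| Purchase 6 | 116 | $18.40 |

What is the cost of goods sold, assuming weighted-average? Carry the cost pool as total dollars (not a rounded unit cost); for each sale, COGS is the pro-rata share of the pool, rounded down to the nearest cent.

COGS = $14,092.04

After Beginning: 134 on hand, pool $1,721.90 (≈ $12.8500 each)
After Purchase 1: 380 on hand, pool $4,993.70 (≈ $13.1413 each)
Sale 1, sell 200: 200/380 × $4,993.70 → $2,628.26
After Purchase 2: 383 on hand, pool $5,664.19 (≈ $14.7890 each)
Sale 2, sell 267: 267/383 × $5,664.19 → $3,948.66
After Purchase 3: 288 on hand, pool $4,338.53 (≈ $15.0643 each)
After Purchase 4: 428 on hand, pool $6,760.53 (≈ $15.7956 each)
After Purchase 5: 546 on hand, pool $8,843.23 (≈ $16.1964 each)
Sale 3, sell 464: 464/546 × $8,843.23 → $7,515.12
After Purchase 6: 198 on hand, pool $3,462.51 (≈ $17.4874 each)
Total COGS = $2,628.26 + $3,948.66 + $7,515.12 = $14,092.04
Ending inventory (cost pool remaining) = $3,462.51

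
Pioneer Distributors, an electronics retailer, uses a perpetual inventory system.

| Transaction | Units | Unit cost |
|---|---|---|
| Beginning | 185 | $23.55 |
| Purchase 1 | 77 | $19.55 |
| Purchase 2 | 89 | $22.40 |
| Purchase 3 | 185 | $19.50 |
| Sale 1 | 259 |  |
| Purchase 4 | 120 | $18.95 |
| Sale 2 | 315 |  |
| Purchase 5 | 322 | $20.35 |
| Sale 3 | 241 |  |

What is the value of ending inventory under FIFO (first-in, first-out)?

Sale 1 (259) [FIFO — oldest first]: 185 @ $23.55 + 74 @ $19.55 = $5,803.45
Sale 2 (315) [FIFO — oldest first]: 3 @ $19.55 + 89 @ $22.40 + 185 @ $19.50 + 38 @ $18.95 = $6,379.85
Sale 3 (241) [FIFO — oldest first]: 82 @ $18.95 + 159 @ $20.35 = $4,789.55
Total COGS = $5,803.45 + $6,379.85 + $4,789.55 = $16,972.85
Ending inventory: 163 @ $20.35 = $3,317.05

Ending inventory = $3,317.05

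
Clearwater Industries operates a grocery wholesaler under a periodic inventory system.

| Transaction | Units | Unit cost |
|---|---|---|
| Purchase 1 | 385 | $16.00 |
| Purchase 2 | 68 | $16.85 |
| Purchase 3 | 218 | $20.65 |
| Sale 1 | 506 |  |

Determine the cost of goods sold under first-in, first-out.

COGS = $8,400.25

Sale 1 (506) [FIFO — oldest first]: 385 @ $16.00 + 68 @ $16.85 + 53 @ $20.65 = $8,400.25
Ending inventory: 165 @ $20.65 = $3,407.25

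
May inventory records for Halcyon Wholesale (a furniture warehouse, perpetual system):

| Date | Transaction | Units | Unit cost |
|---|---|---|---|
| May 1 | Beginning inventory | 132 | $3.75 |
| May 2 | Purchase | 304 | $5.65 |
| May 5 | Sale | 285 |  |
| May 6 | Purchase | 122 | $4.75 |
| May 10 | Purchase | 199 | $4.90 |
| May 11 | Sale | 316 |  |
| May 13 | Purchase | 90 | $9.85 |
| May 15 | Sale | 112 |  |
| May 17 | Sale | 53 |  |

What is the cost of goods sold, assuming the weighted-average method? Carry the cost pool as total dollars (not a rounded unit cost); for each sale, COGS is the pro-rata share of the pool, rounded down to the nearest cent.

After May 1: 132 on hand, pool $495.00 (≈ $3.7500 each)
After May 2: 436 on hand, pool $2,212.60 (≈ $5.0748 each)
May 5, sell 285: 285/436 × $2,212.60 → $1,446.30
After May 6: 273 on hand, pool $1,345.80 (≈ $4.9297 each)
After May 10: 472 on hand, pool $2,320.90 (≈ $4.9172 each)
May 11, sell 316: 316/472 × $2,320.90 → $1,553.82
After May 13: 246 on hand, pool $1,653.58 (≈ $6.7219 each)
May 15, sell 112: 112/246 × $1,653.58 → $752.84
May 17, sell 53: 53/134 × $900.74 → $356.26
Total COGS = $1,446.30 + $1,553.82 + $752.84 + $356.26 = $4,109.22
Ending inventory (cost pool remaining) = $544.48

COGS = $4,109.22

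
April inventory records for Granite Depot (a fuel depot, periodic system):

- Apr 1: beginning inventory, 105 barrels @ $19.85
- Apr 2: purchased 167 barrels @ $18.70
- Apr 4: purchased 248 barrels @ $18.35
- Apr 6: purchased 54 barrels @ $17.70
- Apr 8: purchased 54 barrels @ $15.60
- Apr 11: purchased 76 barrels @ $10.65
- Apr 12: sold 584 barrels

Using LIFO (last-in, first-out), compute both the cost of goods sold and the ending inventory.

Apr 12, 584 sold [LIFO — newest first]: 76 @ $10.65 + 54 @ $15.60 + 54 @ $17.70 + 248 @ $18.35 + 152 @ $18.70 = $10,000.80
Ending inventory: 105 @ $19.85 + 15 @ $18.70 = $2,364.75
Check: goods available $12,365.55 = COGS $10,000.80 + ending $2,364.75

COGS = $10,000.80; ending inventory = $2,364.75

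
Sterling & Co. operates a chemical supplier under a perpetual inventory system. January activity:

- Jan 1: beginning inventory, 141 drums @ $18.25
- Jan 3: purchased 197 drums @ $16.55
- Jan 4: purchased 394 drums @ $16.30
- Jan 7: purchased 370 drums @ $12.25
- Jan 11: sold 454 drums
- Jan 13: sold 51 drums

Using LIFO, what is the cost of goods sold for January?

COGS = $6,733.00

Jan 11, 454 sold [LIFO — newest first]: 370 @ $12.25 + 84 @ $16.30 = $5,901.70
Jan 13, 51 sold [LIFO — newest first]: 51 @ $16.30 = $831.30
Total COGS = $5,901.70 + $831.30 = $6,733.00
Ending inventory: 141 @ $18.25 + 197 @ $16.55 + 259 @ $16.30 = $10,055.30
Check: goods available $16,788.30 = COGS $6,733.00 + ending $10,055.30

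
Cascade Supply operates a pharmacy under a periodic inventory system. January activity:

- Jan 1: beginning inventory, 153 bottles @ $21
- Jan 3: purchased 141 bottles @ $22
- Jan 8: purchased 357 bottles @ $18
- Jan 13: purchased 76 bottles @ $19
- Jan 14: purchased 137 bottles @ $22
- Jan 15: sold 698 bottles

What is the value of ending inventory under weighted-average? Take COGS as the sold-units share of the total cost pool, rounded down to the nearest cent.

Ending inventory = $3,304.44

Jan 15, sell 698: 698/864 × $17,199.00 → $13,894.56
Ending inventory (cost pool remaining) = $3,304.44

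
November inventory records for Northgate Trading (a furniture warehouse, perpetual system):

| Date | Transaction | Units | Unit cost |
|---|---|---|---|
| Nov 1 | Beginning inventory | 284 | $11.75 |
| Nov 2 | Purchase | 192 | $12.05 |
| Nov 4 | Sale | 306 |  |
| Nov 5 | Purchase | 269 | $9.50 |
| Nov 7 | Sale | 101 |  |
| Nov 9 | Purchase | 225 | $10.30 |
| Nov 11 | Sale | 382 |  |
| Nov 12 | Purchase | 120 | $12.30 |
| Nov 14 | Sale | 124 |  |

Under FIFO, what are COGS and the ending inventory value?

Nov 4, 306 sold [FIFO — oldest first]: 284 @ $11.75 + 22 @ $12.05 = $3,602.10
Nov 7, 101 sold [FIFO — oldest first]: 101 @ $12.05 = $1,217.05
Nov 11, 382 sold [FIFO — oldest first]: 69 @ $12.05 + 269 @ $9.50 + 44 @ $10.30 = $3,840.15
Nov 14, 124 sold [FIFO — oldest first]: 124 @ $10.30 = $1,277.20
Total COGS = $3,602.10 + $1,217.05 + $3,840.15 + $1,277.20 = $9,936.50
Ending inventory: 57 @ $10.30 + 120 @ $12.30 = $2,063.10

COGS = $9,936.50; ending inventory = $2,063.10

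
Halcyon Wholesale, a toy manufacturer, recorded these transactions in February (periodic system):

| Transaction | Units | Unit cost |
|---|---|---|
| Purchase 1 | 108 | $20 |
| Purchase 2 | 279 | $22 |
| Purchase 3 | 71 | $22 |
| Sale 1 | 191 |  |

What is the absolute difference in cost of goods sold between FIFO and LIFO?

FIFO COGS: 108 @ $20 + 83 @ $22 = $3,986
LIFO COGS: 71 @ $22 + 120 @ $22 = $4,202
Difference = |$3,986 − $4,202| = $216

$216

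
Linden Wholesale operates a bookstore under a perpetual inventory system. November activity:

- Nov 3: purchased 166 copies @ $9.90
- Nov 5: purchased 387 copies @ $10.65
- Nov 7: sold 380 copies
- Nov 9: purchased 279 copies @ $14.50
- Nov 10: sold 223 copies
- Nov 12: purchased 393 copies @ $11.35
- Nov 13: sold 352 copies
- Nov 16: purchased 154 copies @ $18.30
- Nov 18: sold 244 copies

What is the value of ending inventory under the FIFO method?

Ending inventory = $3,113.30

Nov 7, 380 sold [FIFO — oldest first]: 166 @ $9.90 + 214 @ $10.65 = $3,922.50
Nov 10, 223 sold [FIFO — oldest first]: 173 @ $10.65 + 50 @ $14.50 = $2,567.45
Nov 13, 352 sold [FIFO — oldest first]: 229 @ $14.50 + 123 @ $11.35 = $4,716.55
Nov 18, 244 sold [FIFO — oldest first]: 244 @ $11.35 = $2,769.40
Total COGS = $3,922.50 + $2,567.45 + $4,716.55 + $2,769.40 = $13,975.90
Ending inventory: 26 @ $11.35 + 154 @ $18.30 = $3,113.30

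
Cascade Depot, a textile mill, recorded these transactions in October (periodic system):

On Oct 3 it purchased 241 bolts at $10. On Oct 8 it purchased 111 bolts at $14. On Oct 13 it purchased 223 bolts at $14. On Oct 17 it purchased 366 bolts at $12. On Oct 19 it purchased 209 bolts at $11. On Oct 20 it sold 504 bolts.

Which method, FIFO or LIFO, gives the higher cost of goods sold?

FIFO

FIFO COGS: 241 @ $10 + 111 @ $14 + 152 @ $14 = $6,092
LIFO COGS: 209 @ $11 + 295 @ $12 = $5,839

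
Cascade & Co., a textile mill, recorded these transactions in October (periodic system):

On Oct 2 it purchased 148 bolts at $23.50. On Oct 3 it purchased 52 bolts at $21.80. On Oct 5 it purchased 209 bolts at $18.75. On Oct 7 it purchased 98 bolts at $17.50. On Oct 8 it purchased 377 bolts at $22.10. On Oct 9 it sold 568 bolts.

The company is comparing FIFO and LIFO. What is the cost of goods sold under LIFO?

COGS = $11,790.45

FIFO COGS: 148 @ $23.50 + 52 @ $21.80 + 209 @ $18.75 + 98 @ $17.50 + 61 @ $22.10 = $11,593.45
LIFO COGS: 377 @ $22.10 + 98 @ $17.50 + 93 @ $18.75 = $11,790.45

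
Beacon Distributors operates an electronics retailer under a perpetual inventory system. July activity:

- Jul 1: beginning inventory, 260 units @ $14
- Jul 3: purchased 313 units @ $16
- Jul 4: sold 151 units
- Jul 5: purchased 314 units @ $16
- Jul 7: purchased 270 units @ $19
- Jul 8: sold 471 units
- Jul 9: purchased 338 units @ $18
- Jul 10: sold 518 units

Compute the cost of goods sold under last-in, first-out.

COGS = $19,726

Jul 4, 151 sold [LIFO — newest first]: 151 @ $16 = $2,416
Jul 8, 471 sold [LIFO — newest first]: 270 @ $19 + 201 @ $16 = $8,346
Jul 10, 518 sold [LIFO — newest first]: 338 @ $18 + 113 @ $16 + 67 @ $16 = $8,964
Total COGS = $2,416 + $8,346 + $8,964 = $19,726
Ending inventory: 260 @ $14 + 95 @ $16 = $5,160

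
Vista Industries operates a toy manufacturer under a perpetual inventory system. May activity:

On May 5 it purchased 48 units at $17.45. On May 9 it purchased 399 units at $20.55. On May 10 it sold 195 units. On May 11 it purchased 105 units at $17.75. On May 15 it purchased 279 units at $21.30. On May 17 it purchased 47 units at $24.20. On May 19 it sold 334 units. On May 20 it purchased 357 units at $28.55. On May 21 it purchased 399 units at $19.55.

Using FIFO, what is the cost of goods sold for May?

May 10, 195 sold [FIFO — oldest first]: 48 @ $17.45 + 147 @ $20.55 = $3,858.45
May 19, 334 sold [FIFO — oldest first]: 252 @ $20.55 + 82 @ $17.75 = $6,634.10
Total COGS = $3,858.45 + $6,634.10 = $10,492.55
Ending inventory: 23 @ $17.75 + 279 @ $21.30 + 47 @ $24.20 + 357 @ $28.55 + 399 @ $19.55 = $25,481.15

COGS = $10,492.55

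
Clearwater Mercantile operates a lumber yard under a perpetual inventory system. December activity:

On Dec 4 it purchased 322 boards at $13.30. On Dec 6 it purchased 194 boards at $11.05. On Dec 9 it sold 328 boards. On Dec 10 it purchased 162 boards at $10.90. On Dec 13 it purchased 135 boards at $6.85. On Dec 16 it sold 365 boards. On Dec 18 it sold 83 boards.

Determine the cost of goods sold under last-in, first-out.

COGS = $8,624.75

Dec 9, 328 sold [LIFO — newest first]: 194 @ $11.05 + 134 @ $13.30 = $3,925.90
Dec 16, 365 sold [LIFO — newest first]: 135 @ $6.85 + 162 @ $10.90 + 68 @ $13.30 = $3,594.95
Dec 18, 83 sold [LIFO — newest first]: 83 @ $13.30 = $1,103.90
Total COGS = $3,925.90 + $3,594.95 + $1,103.90 = $8,624.75
Ending inventory: 37 @ $13.30 = $492.10
Check: goods available $9,116.85 = COGS $8,624.75 + ending $492.10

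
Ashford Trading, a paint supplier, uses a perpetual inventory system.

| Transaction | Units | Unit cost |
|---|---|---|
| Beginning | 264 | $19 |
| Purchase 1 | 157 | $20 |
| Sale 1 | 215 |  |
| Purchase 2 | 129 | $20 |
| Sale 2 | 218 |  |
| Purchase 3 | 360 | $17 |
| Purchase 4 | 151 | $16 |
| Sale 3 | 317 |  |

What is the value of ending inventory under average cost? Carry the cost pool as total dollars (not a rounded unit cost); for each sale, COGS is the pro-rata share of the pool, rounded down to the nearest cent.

Ending inventory = $5,363.71

After Beginning: 264 on hand, pool $5,016.00 (≈ $19.0000 each)
After Purchase 1: 421 on hand, pool $8,156.00 (≈ $19.3729 each)
Sale 1, sell 215: 215/421 × $8,156.00 → $4,165.17
After Purchase 2: 335 on hand, pool $6,570.83 (≈ $19.6144 each)
Sale 2, sell 218: 218/335 × $6,570.83 → $4,275.94
After Purchase 3: 477 on hand, pool $8,414.89 (≈ $17.6413 each)
After Purchase 4: 628 on hand, pool $10,830.89 (≈ $17.2466 each)
Sale 3, sell 317: 317/628 × $10,830.89 → $5,467.18
Total COGS = $4,165.17 + $4,275.94 + $5,467.18 = $13,908.29
Ending inventory (cost pool remaining) = $5,363.71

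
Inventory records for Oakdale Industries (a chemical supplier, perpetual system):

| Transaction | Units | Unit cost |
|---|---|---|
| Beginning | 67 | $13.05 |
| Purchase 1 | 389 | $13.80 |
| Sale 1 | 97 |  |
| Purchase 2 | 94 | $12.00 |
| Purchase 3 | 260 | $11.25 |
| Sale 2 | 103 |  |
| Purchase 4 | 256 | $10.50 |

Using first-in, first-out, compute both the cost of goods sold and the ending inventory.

Sale 1 (97) [FIFO — oldest first]: 67 @ $13.05 + 30 @ $13.80 = $1,288.35
Sale 2 (103) [FIFO — oldest first]: 103 @ $13.80 = $1,421.40
Total COGS = $1,288.35 + $1,421.40 = $2,709.75
Ending inventory: 256 @ $13.80 + 94 @ $12.00 + 260 @ $11.25 + 256 @ $10.50 = $10,273.80

COGS = $2,709.75; ending inventory = $10,273.80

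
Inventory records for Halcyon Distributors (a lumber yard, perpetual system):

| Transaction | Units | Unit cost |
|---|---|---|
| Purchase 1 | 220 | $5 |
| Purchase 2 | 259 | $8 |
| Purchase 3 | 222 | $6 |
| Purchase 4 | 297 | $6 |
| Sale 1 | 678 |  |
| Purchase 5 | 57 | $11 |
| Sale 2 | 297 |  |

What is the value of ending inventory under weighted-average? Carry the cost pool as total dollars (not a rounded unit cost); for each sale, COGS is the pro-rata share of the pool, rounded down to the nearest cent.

After Purchase 1: 220 on hand, pool $1,100.00 (≈ $5.0000 each)
After Purchase 2: 479 on hand, pool $3,172.00 (≈ $6.6221 each)
After Purchase 3: 701 on hand, pool $4,504.00 (≈ $6.4251 each)
After Purchase 4: 998 on hand, pool $6,286.00 (≈ $6.2986 each)
Sale 1, sell 678: 678/998 × $6,286.00 → $4,270.44
After Purchase 5: 377 on hand, pool $2,642.56 (≈ $7.0094 each)
Sale 2, sell 297: 297/377 × $2,642.56 → $2,081.80
Total COGS = $4,270.44 + $2,081.80 = $6,352.24
Ending inventory (cost pool remaining) = $560.76
Check: goods available $6,913.00 = COGS $6,352.24 + ending $560.76

Ending inventory = $560.76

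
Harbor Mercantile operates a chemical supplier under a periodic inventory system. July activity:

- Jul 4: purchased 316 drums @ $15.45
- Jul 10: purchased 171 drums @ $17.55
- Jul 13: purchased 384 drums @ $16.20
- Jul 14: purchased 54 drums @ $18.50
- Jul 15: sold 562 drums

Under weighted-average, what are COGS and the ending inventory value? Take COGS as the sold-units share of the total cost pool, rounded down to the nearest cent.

Jul 15, sell 562: 562/925 × $15,103.05 → $9,176.12
Ending inventory (cost pool remaining) = $5,926.93

COGS = $9,176.12; ending inventory = $5,926.93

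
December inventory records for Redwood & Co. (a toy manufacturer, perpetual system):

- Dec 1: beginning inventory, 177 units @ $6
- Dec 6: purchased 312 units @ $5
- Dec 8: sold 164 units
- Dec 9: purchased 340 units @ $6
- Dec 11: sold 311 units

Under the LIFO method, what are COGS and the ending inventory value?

COGS = $2,686; ending inventory = $1,976

Dec 8, 164 sold [LIFO — newest first]: 164 @ $5 = $820
Dec 11, 311 sold [LIFO — newest first]: 311 @ $6 = $1,866
Total COGS = $820 + $1,866 = $2,686
Ending inventory: 177 @ $6 + 148 @ $5 + 29 @ $6 = $1,976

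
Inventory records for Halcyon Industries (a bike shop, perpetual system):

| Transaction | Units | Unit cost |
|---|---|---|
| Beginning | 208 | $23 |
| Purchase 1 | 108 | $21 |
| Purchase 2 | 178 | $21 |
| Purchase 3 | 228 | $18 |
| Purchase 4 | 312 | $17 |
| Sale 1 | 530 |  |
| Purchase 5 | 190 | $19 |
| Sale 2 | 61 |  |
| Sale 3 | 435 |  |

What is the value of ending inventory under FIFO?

Sale 1 (530) [FIFO — oldest first]: 208 @ $23 + 108 @ $21 + 178 @ $21 + 36 @ $18 = $11,438
Sale 2 (61) [FIFO — oldest first]: 61 @ $18 = $1,098
Sale 3 (435) [FIFO — oldest first]: 131 @ $18 + 304 @ $17 = $7,526
Total COGS = $11,438 + $1,098 + $7,526 = $20,062
Ending inventory: 8 @ $17 + 190 @ $19 = $3,746

Ending inventory = $3,746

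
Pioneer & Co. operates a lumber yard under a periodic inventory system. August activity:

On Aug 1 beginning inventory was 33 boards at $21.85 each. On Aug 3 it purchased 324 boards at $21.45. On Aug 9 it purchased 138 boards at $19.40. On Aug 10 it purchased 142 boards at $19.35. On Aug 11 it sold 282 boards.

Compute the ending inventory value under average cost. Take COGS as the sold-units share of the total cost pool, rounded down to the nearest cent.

Ending inventory = $7,298.26

Aug 11, sell 282: 282/637 × $13,095.75 → $5,797.49
Ending inventory (cost pool remaining) = $7,298.26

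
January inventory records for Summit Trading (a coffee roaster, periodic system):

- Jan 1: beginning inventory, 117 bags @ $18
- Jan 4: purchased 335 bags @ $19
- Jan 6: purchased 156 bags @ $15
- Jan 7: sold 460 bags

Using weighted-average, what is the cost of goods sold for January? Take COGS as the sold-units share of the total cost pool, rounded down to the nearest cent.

COGS = $8,179.37

Jan 7, sell 460: 460/608 × $10,811.00 → $8,179.37
Ending inventory (cost pool remaining) = $2,631.63
Check: goods available $10,811.00 = COGS $8,179.37 + ending $2,631.63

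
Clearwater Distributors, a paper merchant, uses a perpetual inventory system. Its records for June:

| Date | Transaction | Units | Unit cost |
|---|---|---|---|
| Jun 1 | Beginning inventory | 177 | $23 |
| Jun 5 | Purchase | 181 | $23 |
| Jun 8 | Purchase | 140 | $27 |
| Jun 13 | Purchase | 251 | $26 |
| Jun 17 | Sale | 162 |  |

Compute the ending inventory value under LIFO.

Jun 17, 162 sold [LIFO — newest first]: 162 @ $26 = $4,212
Ending inventory: 177 @ $23 + 181 @ $23 + 140 @ $27 + 89 @ $26 = $14,328

Ending inventory = $14,328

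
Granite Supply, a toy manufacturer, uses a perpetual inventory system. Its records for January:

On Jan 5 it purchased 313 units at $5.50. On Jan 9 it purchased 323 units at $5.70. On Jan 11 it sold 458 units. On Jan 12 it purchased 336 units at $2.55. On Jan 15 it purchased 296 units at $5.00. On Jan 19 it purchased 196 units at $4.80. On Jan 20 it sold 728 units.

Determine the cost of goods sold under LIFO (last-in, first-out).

COGS = $5,606.20

Jan 11, 458 sold [LIFO — newest first]: 323 @ $5.70 + 135 @ $5.50 = $2,583.60
Jan 20, 728 sold [LIFO — newest first]: 196 @ $4.80 + 296 @ $5.00 + 236 @ $2.55 = $3,022.60
Total COGS = $2,583.60 + $3,022.60 = $5,606.20
Ending inventory: 178 @ $5.50 + 100 @ $2.55 = $1,234.00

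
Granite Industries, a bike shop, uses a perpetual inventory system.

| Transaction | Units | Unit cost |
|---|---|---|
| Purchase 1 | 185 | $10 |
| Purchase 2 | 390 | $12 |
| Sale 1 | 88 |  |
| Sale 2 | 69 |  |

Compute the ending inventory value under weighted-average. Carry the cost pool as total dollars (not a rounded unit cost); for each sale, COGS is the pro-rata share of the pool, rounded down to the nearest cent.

After Purchase 1: 185 on hand, pool $1,850.00 (≈ $10.0000 each)
After Purchase 2: 575 on hand, pool $6,530.00 (≈ $11.3565 each)
Sale 1, sell 88: 88/575 × $6,530.00 → $999.37
Sale 2, sell 69: 69/487 × $5,530.63 → $783.60
Total COGS = $999.37 + $783.60 = $1,782.97
Ending inventory (cost pool remaining) = $4,747.03

Ending inventory = $4,747.03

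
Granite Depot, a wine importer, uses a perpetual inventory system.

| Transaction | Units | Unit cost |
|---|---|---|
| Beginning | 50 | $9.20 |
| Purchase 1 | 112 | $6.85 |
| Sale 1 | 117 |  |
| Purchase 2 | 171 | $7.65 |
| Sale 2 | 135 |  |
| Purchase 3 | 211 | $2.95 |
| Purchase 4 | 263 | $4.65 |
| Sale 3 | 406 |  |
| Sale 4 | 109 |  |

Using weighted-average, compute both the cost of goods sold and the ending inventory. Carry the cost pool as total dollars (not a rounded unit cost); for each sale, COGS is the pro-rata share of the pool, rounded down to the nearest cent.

After Beginning: 50 on hand, pool $460.00 (≈ $9.2000 each)
After Purchase 1: 162 on hand, pool $1,227.20 (≈ $7.5753 each)
Sale 1, sell 117: 117/162 × $1,227.20 → $886.31
After Purchase 2: 216 on hand, pool $1,649.04 (≈ $7.6344 each)
Sale 2, sell 135: 135/216 × $1,649.04 → $1,030.65
After Purchase 3: 292 on hand, pool $1,240.84 (≈ $4.2495 each)
After Purchase 4: 555 on hand, pool $2,463.79 (≈ $4.4393 each)
Sale 3, sell 406: 406/555 × $2,463.79 → $1,802.34
Sale 4, sell 109: 109/149 × $661.45 → $483.87
Total COGS = $886.31 + $1,030.65 + $1,802.34 + $483.87 = $4,203.17
Ending inventory (cost pool remaining) = $177.58

COGS = $4,203.17; ending inventory = $177.58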